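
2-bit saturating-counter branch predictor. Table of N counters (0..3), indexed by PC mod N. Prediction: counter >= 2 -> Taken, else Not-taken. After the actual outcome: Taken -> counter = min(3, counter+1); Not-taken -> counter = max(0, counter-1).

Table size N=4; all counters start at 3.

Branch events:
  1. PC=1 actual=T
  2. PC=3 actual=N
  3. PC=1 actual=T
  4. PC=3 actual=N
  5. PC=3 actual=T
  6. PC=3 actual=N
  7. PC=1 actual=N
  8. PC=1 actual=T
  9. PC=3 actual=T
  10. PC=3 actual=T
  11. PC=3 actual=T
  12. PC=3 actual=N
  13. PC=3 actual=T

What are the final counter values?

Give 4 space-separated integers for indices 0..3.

Answer: 3 3 3 3

Derivation:
Ev 1: PC=1 idx=1 pred=T actual=T -> ctr[1]=3
Ev 2: PC=3 idx=3 pred=T actual=N -> ctr[3]=2
Ev 3: PC=1 idx=1 pred=T actual=T -> ctr[1]=3
Ev 4: PC=3 idx=3 pred=T actual=N -> ctr[3]=1
Ev 5: PC=3 idx=3 pred=N actual=T -> ctr[3]=2
Ev 6: PC=3 idx=3 pred=T actual=N -> ctr[3]=1
Ev 7: PC=1 idx=1 pred=T actual=N -> ctr[1]=2
Ev 8: PC=1 idx=1 pred=T actual=T -> ctr[1]=3
Ev 9: PC=3 idx=3 pred=N actual=T -> ctr[3]=2
Ev 10: PC=3 idx=3 pred=T actual=T -> ctr[3]=3
Ev 11: PC=3 idx=3 pred=T actual=T -> ctr[3]=3
Ev 12: PC=3 idx=3 pred=T actual=N -> ctr[3]=2
Ev 13: PC=3 idx=3 pred=T actual=T -> ctr[3]=3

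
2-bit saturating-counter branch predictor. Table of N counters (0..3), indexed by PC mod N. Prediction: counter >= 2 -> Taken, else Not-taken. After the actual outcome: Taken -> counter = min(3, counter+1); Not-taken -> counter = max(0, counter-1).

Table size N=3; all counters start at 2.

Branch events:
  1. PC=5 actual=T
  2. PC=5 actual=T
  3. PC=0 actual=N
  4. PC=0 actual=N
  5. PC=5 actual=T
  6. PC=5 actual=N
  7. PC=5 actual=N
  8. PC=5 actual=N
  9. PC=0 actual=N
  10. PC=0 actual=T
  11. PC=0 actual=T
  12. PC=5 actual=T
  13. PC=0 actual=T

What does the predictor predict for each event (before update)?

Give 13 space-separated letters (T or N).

Ev 1: PC=5 idx=2 pred=T actual=T -> ctr[2]=3
Ev 2: PC=5 idx=2 pred=T actual=T -> ctr[2]=3
Ev 3: PC=0 idx=0 pred=T actual=N -> ctr[0]=1
Ev 4: PC=0 idx=0 pred=N actual=N -> ctr[0]=0
Ev 5: PC=5 idx=2 pred=T actual=T -> ctr[2]=3
Ev 6: PC=5 idx=2 pred=T actual=N -> ctr[2]=2
Ev 7: PC=5 idx=2 pred=T actual=N -> ctr[2]=1
Ev 8: PC=5 idx=2 pred=N actual=N -> ctr[2]=0
Ev 9: PC=0 idx=0 pred=N actual=N -> ctr[0]=0
Ev 10: PC=0 idx=0 pred=N actual=T -> ctr[0]=1
Ev 11: PC=0 idx=0 pred=N actual=T -> ctr[0]=2
Ev 12: PC=5 idx=2 pred=N actual=T -> ctr[2]=1
Ev 13: PC=0 idx=0 pred=T actual=T -> ctr[0]=3

Answer: T T T N T T T N N N N N T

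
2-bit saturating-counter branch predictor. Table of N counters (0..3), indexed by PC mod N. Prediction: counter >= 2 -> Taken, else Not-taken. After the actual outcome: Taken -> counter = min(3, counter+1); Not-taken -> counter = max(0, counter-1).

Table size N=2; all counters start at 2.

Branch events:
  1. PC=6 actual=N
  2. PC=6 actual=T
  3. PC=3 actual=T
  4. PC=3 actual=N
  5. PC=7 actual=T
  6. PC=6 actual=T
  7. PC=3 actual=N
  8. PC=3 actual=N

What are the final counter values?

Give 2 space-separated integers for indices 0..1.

Ev 1: PC=6 idx=0 pred=T actual=N -> ctr[0]=1
Ev 2: PC=6 idx=0 pred=N actual=T -> ctr[0]=2
Ev 3: PC=3 idx=1 pred=T actual=T -> ctr[1]=3
Ev 4: PC=3 idx=1 pred=T actual=N -> ctr[1]=2
Ev 5: PC=7 idx=1 pred=T actual=T -> ctr[1]=3
Ev 6: PC=6 idx=0 pred=T actual=T -> ctr[0]=3
Ev 7: PC=3 idx=1 pred=T actual=N -> ctr[1]=2
Ev 8: PC=3 idx=1 pred=T actual=N -> ctr[1]=1

Answer: 3 1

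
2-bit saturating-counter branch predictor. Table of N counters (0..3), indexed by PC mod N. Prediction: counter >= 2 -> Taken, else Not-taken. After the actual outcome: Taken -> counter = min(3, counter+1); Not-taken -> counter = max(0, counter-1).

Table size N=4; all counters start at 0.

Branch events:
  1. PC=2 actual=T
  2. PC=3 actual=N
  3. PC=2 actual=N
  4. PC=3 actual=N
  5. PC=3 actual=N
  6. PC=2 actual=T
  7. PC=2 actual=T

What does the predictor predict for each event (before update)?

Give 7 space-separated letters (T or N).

Ev 1: PC=2 idx=2 pred=N actual=T -> ctr[2]=1
Ev 2: PC=3 idx=3 pred=N actual=N -> ctr[3]=0
Ev 3: PC=2 idx=2 pred=N actual=N -> ctr[2]=0
Ev 4: PC=3 idx=3 pred=N actual=N -> ctr[3]=0
Ev 5: PC=3 idx=3 pred=N actual=N -> ctr[3]=0
Ev 6: PC=2 idx=2 pred=N actual=T -> ctr[2]=1
Ev 7: PC=2 idx=2 pred=N actual=T -> ctr[2]=2

Answer: N N N N N N N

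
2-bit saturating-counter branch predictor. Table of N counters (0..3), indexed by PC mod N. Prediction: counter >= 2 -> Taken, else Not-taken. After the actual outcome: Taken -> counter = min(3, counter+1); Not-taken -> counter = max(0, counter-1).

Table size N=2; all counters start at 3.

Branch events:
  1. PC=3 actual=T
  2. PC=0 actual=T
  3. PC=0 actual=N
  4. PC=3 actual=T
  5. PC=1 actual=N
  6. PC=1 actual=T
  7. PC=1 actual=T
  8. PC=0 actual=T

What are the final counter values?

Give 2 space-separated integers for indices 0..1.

Ev 1: PC=3 idx=1 pred=T actual=T -> ctr[1]=3
Ev 2: PC=0 idx=0 pred=T actual=T -> ctr[0]=3
Ev 3: PC=0 idx=0 pred=T actual=N -> ctr[0]=2
Ev 4: PC=3 idx=1 pred=T actual=T -> ctr[1]=3
Ev 5: PC=1 idx=1 pred=T actual=N -> ctr[1]=2
Ev 6: PC=1 idx=1 pred=T actual=T -> ctr[1]=3
Ev 7: PC=1 idx=1 pred=T actual=T -> ctr[1]=3
Ev 8: PC=0 idx=0 pred=T actual=T -> ctr[0]=3

Answer: 3 3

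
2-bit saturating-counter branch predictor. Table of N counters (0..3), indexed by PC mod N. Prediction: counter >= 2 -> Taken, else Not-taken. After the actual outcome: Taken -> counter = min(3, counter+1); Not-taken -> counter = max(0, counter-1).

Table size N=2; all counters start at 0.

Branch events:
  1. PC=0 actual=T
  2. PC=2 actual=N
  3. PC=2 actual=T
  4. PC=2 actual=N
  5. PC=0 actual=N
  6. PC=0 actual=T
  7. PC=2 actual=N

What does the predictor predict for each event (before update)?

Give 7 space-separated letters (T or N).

Answer: N N N N N N N

Derivation:
Ev 1: PC=0 idx=0 pred=N actual=T -> ctr[0]=1
Ev 2: PC=2 idx=0 pred=N actual=N -> ctr[0]=0
Ev 3: PC=2 idx=0 pred=N actual=T -> ctr[0]=1
Ev 4: PC=2 idx=0 pred=N actual=N -> ctr[0]=0
Ev 5: PC=0 idx=0 pred=N actual=N -> ctr[0]=0
Ev 6: PC=0 idx=0 pred=N actual=T -> ctr[0]=1
Ev 7: PC=2 idx=0 pred=N actual=N -> ctr[0]=0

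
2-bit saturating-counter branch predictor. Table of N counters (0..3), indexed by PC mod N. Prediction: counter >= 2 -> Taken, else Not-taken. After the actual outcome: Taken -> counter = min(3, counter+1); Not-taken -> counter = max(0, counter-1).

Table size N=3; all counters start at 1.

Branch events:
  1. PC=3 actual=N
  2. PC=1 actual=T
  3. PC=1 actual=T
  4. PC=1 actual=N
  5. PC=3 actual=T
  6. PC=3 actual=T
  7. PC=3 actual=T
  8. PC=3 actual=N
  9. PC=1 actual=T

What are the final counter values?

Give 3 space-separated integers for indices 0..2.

Ev 1: PC=3 idx=0 pred=N actual=N -> ctr[0]=0
Ev 2: PC=1 idx=1 pred=N actual=T -> ctr[1]=2
Ev 3: PC=1 idx=1 pred=T actual=T -> ctr[1]=3
Ev 4: PC=1 idx=1 pred=T actual=N -> ctr[1]=2
Ev 5: PC=3 idx=0 pred=N actual=T -> ctr[0]=1
Ev 6: PC=3 idx=0 pred=N actual=T -> ctr[0]=2
Ev 7: PC=3 idx=0 pred=T actual=T -> ctr[0]=3
Ev 8: PC=3 idx=0 pred=T actual=N -> ctr[0]=2
Ev 9: PC=1 idx=1 pred=T actual=T -> ctr[1]=3

Answer: 2 3 1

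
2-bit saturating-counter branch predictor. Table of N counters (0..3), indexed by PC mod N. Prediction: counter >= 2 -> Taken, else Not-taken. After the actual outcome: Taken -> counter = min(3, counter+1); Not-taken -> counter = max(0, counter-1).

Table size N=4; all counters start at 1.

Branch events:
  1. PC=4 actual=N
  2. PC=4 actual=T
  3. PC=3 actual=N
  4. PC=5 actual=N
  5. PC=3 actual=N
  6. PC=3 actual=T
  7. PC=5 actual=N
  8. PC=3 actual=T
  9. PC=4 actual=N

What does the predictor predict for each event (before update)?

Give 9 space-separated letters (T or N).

Ev 1: PC=4 idx=0 pred=N actual=N -> ctr[0]=0
Ev 2: PC=4 idx=0 pred=N actual=T -> ctr[0]=1
Ev 3: PC=3 idx=3 pred=N actual=N -> ctr[3]=0
Ev 4: PC=5 idx=1 pred=N actual=N -> ctr[1]=0
Ev 5: PC=3 idx=3 pred=N actual=N -> ctr[3]=0
Ev 6: PC=3 idx=3 pred=N actual=T -> ctr[3]=1
Ev 7: PC=5 idx=1 pred=N actual=N -> ctr[1]=0
Ev 8: PC=3 idx=3 pred=N actual=T -> ctr[3]=2
Ev 9: PC=4 idx=0 pred=N actual=N -> ctr[0]=0

Answer: N N N N N N N N N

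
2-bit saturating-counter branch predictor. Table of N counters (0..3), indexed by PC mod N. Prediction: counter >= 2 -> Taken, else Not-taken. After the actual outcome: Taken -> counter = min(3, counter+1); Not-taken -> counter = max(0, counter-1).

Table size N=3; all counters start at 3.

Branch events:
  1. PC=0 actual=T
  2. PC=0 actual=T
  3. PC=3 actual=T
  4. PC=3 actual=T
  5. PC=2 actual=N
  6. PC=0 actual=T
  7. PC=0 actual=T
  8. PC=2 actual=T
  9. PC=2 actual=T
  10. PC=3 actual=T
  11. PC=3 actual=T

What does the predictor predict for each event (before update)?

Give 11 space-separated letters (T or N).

Answer: T T T T T T T T T T T

Derivation:
Ev 1: PC=0 idx=0 pred=T actual=T -> ctr[0]=3
Ev 2: PC=0 idx=0 pred=T actual=T -> ctr[0]=3
Ev 3: PC=3 idx=0 pred=T actual=T -> ctr[0]=3
Ev 4: PC=3 idx=0 pred=T actual=T -> ctr[0]=3
Ev 5: PC=2 idx=2 pred=T actual=N -> ctr[2]=2
Ev 6: PC=0 idx=0 pred=T actual=T -> ctr[0]=3
Ev 7: PC=0 idx=0 pred=T actual=T -> ctr[0]=3
Ev 8: PC=2 idx=2 pred=T actual=T -> ctr[2]=3
Ev 9: PC=2 idx=2 pred=T actual=T -> ctr[2]=3
Ev 10: PC=3 idx=0 pred=T actual=T -> ctr[0]=3
Ev 11: PC=3 idx=0 pred=T actual=T -> ctr[0]=3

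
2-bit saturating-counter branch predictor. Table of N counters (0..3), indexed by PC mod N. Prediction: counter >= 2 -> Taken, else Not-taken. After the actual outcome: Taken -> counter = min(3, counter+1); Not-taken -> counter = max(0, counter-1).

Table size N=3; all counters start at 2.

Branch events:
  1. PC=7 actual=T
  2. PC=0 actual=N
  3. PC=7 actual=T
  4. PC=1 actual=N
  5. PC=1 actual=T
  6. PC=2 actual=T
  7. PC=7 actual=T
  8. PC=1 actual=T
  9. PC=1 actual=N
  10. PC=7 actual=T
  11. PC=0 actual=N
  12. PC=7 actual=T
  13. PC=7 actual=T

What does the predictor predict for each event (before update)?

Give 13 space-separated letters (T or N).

Answer: T T T T T T T T T T N T T

Derivation:
Ev 1: PC=7 idx=1 pred=T actual=T -> ctr[1]=3
Ev 2: PC=0 idx=0 pred=T actual=N -> ctr[0]=1
Ev 3: PC=7 idx=1 pred=T actual=T -> ctr[1]=3
Ev 4: PC=1 idx=1 pred=T actual=N -> ctr[1]=2
Ev 5: PC=1 idx=1 pred=T actual=T -> ctr[1]=3
Ev 6: PC=2 idx=2 pred=T actual=T -> ctr[2]=3
Ev 7: PC=7 idx=1 pred=T actual=T -> ctr[1]=3
Ev 8: PC=1 idx=1 pred=T actual=T -> ctr[1]=3
Ev 9: PC=1 idx=1 pred=T actual=N -> ctr[1]=2
Ev 10: PC=7 idx=1 pred=T actual=T -> ctr[1]=3
Ev 11: PC=0 idx=0 pred=N actual=N -> ctr[0]=0
Ev 12: PC=7 idx=1 pred=T actual=T -> ctr[1]=3
Ev 13: PC=7 idx=1 pred=T actual=T -> ctr[1]=3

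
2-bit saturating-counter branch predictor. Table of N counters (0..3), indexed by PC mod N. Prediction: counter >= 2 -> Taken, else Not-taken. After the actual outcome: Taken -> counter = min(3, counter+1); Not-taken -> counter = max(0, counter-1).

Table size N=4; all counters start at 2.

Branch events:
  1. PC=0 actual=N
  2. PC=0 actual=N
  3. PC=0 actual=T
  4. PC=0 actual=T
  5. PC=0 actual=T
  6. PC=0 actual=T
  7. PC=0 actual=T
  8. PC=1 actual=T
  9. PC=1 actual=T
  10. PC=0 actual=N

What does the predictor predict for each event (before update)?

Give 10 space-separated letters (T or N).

Ev 1: PC=0 idx=0 pred=T actual=N -> ctr[0]=1
Ev 2: PC=0 idx=0 pred=N actual=N -> ctr[0]=0
Ev 3: PC=0 idx=0 pred=N actual=T -> ctr[0]=1
Ev 4: PC=0 idx=0 pred=N actual=T -> ctr[0]=2
Ev 5: PC=0 idx=0 pred=T actual=T -> ctr[0]=3
Ev 6: PC=0 idx=0 pred=T actual=T -> ctr[0]=3
Ev 7: PC=0 idx=0 pred=T actual=T -> ctr[0]=3
Ev 8: PC=1 idx=1 pred=T actual=T -> ctr[1]=3
Ev 9: PC=1 idx=1 pred=T actual=T -> ctr[1]=3
Ev 10: PC=0 idx=0 pred=T actual=N -> ctr[0]=2

Answer: T N N N T T T T T T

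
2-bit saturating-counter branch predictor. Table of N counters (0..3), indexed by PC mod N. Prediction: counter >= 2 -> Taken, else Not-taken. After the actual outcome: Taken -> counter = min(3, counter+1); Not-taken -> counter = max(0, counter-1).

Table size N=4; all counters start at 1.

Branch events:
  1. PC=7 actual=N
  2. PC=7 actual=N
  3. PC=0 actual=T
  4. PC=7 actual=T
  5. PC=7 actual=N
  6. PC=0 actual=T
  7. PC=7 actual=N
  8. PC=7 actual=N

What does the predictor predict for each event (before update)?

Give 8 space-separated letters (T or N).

Ev 1: PC=7 idx=3 pred=N actual=N -> ctr[3]=0
Ev 2: PC=7 idx=3 pred=N actual=N -> ctr[3]=0
Ev 3: PC=0 idx=0 pred=N actual=T -> ctr[0]=2
Ev 4: PC=7 idx=3 pred=N actual=T -> ctr[3]=1
Ev 5: PC=7 idx=3 pred=N actual=N -> ctr[3]=0
Ev 6: PC=0 idx=0 pred=T actual=T -> ctr[0]=3
Ev 7: PC=7 idx=3 pred=N actual=N -> ctr[3]=0
Ev 8: PC=7 idx=3 pred=N actual=N -> ctr[3]=0

Answer: N N N N N T N N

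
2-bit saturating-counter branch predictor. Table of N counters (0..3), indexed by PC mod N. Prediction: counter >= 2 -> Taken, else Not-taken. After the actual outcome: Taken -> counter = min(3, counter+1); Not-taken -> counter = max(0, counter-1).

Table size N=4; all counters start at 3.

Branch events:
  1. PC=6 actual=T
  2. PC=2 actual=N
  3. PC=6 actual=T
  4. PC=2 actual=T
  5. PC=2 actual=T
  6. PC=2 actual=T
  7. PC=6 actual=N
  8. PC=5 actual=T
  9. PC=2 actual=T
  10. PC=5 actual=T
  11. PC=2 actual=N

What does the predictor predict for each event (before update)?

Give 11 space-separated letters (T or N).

Answer: T T T T T T T T T T T

Derivation:
Ev 1: PC=6 idx=2 pred=T actual=T -> ctr[2]=3
Ev 2: PC=2 idx=2 pred=T actual=N -> ctr[2]=2
Ev 3: PC=6 idx=2 pred=T actual=T -> ctr[2]=3
Ev 4: PC=2 idx=2 pred=T actual=T -> ctr[2]=3
Ev 5: PC=2 idx=2 pred=T actual=T -> ctr[2]=3
Ev 6: PC=2 idx=2 pred=T actual=T -> ctr[2]=3
Ev 7: PC=6 idx=2 pred=T actual=N -> ctr[2]=2
Ev 8: PC=5 idx=1 pred=T actual=T -> ctr[1]=3
Ev 9: PC=2 idx=2 pred=T actual=T -> ctr[2]=3
Ev 10: PC=5 idx=1 pred=T actual=T -> ctr[1]=3
Ev 11: PC=2 idx=2 pred=T actual=N -> ctr[2]=2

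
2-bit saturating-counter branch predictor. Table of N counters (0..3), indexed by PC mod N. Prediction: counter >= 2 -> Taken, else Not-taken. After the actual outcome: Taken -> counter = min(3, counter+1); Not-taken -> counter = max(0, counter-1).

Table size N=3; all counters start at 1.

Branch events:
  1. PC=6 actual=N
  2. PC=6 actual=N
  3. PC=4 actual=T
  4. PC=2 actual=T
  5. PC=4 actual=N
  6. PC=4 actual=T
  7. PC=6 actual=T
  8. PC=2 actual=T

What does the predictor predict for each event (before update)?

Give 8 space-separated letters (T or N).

Ev 1: PC=6 idx=0 pred=N actual=N -> ctr[0]=0
Ev 2: PC=6 idx=0 pred=N actual=N -> ctr[0]=0
Ev 3: PC=4 idx=1 pred=N actual=T -> ctr[1]=2
Ev 4: PC=2 idx=2 pred=N actual=T -> ctr[2]=2
Ev 5: PC=4 idx=1 pred=T actual=N -> ctr[1]=1
Ev 6: PC=4 idx=1 pred=N actual=T -> ctr[1]=2
Ev 7: PC=6 idx=0 pred=N actual=T -> ctr[0]=1
Ev 8: PC=2 idx=2 pred=T actual=T -> ctr[2]=3

Answer: N N N N T N N T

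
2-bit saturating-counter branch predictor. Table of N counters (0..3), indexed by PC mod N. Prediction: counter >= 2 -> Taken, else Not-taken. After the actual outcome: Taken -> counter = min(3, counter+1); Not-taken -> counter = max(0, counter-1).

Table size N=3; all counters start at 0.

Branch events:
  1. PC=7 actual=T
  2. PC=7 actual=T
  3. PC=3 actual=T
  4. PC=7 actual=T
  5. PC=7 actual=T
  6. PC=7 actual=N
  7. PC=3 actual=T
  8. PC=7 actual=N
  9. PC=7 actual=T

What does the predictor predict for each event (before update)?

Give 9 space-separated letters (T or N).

Ev 1: PC=7 idx=1 pred=N actual=T -> ctr[1]=1
Ev 2: PC=7 idx=1 pred=N actual=T -> ctr[1]=2
Ev 3: PC=3 idx=0 pred=N actual=T -> ctr[0]=1
Ev 4: PC=7 idx=1 pred=T actual=T -> ctr[1]=3
Ev 5: PC=7 idx=1 pred=T actual=T -> ctr[1]=3
Ev 6: PC=7 idx=1 pred=T actual=N -> ctr[1]=2
Ev 7: PC=3 idx=0 pred=N actual=T -> ctr[0]=2
Ev 8: PC=7 idx=1 pred=T actual=N -> ctr[1]=1
Ev 9: PC=7 idx=1 pred=N actual=T -> ctr[1]=2

Answer: N N N T T T N T N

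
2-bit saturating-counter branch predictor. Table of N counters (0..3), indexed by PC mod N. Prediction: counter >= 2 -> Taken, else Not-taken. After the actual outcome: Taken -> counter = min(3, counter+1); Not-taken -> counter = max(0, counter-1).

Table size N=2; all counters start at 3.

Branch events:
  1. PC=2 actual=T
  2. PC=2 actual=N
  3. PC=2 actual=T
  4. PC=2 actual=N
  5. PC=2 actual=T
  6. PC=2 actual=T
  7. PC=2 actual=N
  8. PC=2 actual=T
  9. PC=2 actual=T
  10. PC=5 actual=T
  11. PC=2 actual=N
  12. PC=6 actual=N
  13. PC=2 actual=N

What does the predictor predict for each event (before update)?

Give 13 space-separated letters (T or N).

Ev 1: PC=2 idx=0 pred=T actual=T -> ctr[0]=3
Ev 2: PC=2 idx=0 pred=T actual=N -> ctr[0]=2
Ev 3: PC=2 idx=0 pred=T actual=T -> ctr[0]=3
Ev 4: PC=2 idx=0 pred=T actual=N -> ctr[0]=2
Ev 5: PC=2 idx=0 pred=T actual=T -> ctr[0]=3
Ev 6: PC=2 idx=0 pred=T actual=T -> ctr[0]=3
Ev 7: PC=2 idx=0 pred=T actual=N -> ctr[0]=2
Ev 8: PC=2 idx=0 pred=T actual=T -> ctr[0]=3
Ev 9: PC=2 idx=0 pred=T actual=T -> ctr[0]=3
Ev 10: PC=5 idx=1 pred=T actual=T -> ctr[1]=3
Ev 11: PC=2 idx=0 pred=T actual=N -> ctr[0]=2
Ev 12: PC=6 idx=0 pred=T actual=N -> ctr[0]=1
Ev 13: PC=2 idx=0 pred=N actual=N -> ctr[0]=0

Answer: T T T T T T T T T T T T N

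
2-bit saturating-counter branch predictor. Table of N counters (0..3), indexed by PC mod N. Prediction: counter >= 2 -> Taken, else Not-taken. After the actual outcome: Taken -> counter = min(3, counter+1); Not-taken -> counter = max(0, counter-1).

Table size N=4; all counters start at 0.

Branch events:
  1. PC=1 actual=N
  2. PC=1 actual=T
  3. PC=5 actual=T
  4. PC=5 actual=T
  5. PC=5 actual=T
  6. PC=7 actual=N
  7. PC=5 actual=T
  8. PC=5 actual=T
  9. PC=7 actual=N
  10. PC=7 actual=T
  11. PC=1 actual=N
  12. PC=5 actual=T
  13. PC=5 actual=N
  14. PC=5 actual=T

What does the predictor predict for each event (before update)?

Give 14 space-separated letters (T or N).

Answer: N N N T T N T T N N T T T T

Derivation:
Ev 1: PC=1 idx=1 pred=N actual=N -> ctr[1]=0
Ev 2: PC=1 idx=1 pred=N actual=T -> ctr[1]=1
Ev 3: PC=5 idx=1 pred=N actual=T -> ctr[1]=2
Ev 4: PC=5 idx=1 pred=T actual=T -> ctr[1]=3
Ev 5: PC=5 idx=1 pred=T actual=T -> ctr[1]=3
Ev 6: PC=7 idx=3 pred=N actual=N -> ctr[3]=0
Ev 7: PC=5 idx=1 pred=T actual=T -> ctr[1]=3
Ev 8: PC=5 idx=1 pred=T actual=T -> ctr[1]=3
Ev 9: PC=7 idx=3 pred=N actual=N -> ctr[3]=0
Ev 10: PC=7 idx=3 pred=N actual=T -> ctr[3]=1
Ev 11: PC=1 idx=1 pred=T actual=N -> ctr[1]=2
Ev 12: PC=5 idx=1 pred=T actual=T -> ctr[1]=3
Ev 13: PC=5 idx=1 pred=T actual=N -> ctr[1]=2
Ev 14: PC=5 idx=1 pred=T actual=T -> ctr[1]=3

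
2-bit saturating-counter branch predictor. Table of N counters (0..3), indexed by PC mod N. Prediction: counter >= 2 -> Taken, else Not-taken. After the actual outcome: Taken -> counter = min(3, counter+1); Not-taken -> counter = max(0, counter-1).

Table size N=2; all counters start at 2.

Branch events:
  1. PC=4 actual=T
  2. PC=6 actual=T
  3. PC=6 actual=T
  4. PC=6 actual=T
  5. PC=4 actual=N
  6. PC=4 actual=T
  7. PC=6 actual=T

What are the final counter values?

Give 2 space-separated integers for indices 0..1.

Answer: 3 2

Derivation:
Ev 1: PC=4 idx=0 pred=T actual=T -> ctr[0]=3
Ev 2: PC=6 idx=0 pred=T actual=T -> ctr[0]=3
Ev 3: PC=6 idx=0 pred=T actual=T -> ctr[0]=3
Ev 4: PC=6 idx=0 pred=T actual=T -> ctr[0]=3
Ev 5: PC=4 idx=0 pred=T actual=N -> ctr[0]=2
Ev 6: PC=4 idx=0 pred=T actual=T -> ctr[0]=3
Ev 7: PC=6 idx=0 pred=T actual=T -> ctr[0]=3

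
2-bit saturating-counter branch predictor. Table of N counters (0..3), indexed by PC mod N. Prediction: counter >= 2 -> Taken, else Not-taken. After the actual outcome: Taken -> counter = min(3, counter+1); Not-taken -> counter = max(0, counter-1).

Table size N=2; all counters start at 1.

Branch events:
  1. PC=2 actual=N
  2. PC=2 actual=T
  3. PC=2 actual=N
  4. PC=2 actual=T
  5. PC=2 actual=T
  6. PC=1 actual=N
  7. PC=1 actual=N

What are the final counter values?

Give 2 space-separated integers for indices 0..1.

Ev 1: PC=2 idx=0 pred=N actual=N -> ctr[0]=0
Ev 2: PC=2 idx=0 pred=N actual=T -> ctr[0]=1
Ev 3: PC=2 idx=0 pred=N actual=N -> ctr[0]=0
Ev 4: PC=2 idx=0 pred=N actual=T -> ctr[0]=1
Ev 5: PC=2 idx=0 pred=N actual=T -> ctr[0]=2
Ev 6: PC=1 idx=1 pred=N actual=N -> ctr[1]=0
Ev 7: PC=1 idx=1 pred=N actual=N -> ctr[1]=0

Answer: 2 0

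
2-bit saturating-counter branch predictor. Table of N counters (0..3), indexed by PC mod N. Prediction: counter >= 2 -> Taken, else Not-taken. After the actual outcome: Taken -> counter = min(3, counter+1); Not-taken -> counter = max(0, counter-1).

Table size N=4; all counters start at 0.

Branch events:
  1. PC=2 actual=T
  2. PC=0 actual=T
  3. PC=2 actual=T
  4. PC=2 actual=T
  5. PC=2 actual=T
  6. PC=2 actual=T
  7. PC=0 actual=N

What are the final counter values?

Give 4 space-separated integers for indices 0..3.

Ev 1: PC=2 idx=2 pred=N actual=T -> ctr[2]=1
Ev 2: PC=0 idx=0 pred=N actual=T -> ctr[0]=1
Ev 3: PC=2 idx=2 pred=N actual=T -> ctr[2]=2
Ev 4: PC=2 idx=2 pred=T actual=T -> ctr[2]=3
Ev 5: PC=2 idx=2 pred=T actual=T -> ctr[2]=3
Ev 6: PC=2 idx=2 pred=T actual=T -> ctr[2]=3
Ev 7: PC=0 idx=0 pred=N actual=N -> ctr[0]=0

Answer: 0 0 3 0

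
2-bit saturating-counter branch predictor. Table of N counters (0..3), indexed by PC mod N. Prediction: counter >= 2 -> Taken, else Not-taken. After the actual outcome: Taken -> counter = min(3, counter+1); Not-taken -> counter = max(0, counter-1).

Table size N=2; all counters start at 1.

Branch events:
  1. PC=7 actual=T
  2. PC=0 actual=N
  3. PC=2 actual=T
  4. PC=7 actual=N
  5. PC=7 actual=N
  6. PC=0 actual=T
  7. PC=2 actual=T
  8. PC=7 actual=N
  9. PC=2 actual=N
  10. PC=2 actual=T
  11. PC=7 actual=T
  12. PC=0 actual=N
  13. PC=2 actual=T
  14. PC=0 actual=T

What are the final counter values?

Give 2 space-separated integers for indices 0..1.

Answer: 3 1

Derivation:
Ev 1: PC=7 idx=1 pred=N actual=T -> ctr[1]=2
Ev 2: PC=0 idx=0 pred=N actual=N -> ctr[0]=0
Ev 3: PC=2 idx=0 pred=N actual=T -> ctr[0]=1
Ev 4: PC=7 idx=1 pred=T actual=N -> ctr[1]=1
Ev 5: PC=7 idx=1 pred=N actual=N -> ctr[1]=0
Ev 6: PC=0 idx=0 pred=N actual=T -> ctr[0]=2
Ev 7: PC=2 idx=0 pred=T actual=T -> ctr[0]=3
Ev 8: PC=7 idx=1 pred=N actual=N -> ctr[1]=0
Ev 9: PC=2 idx=0 pred=T actual=N -> ctr[0]=2
Ev 10: PC=2 idx=0 pred=T actual=T -> ctr[0]=3
Ev 11: PC=7 idx=1 pred=N actual=T -> ctr[1]=1
Ev 12: PC=0 idx=0 pred=T actual=N -> ctr[0]=2
Ev 13: PC=2 idx=0 pred=T actual=T -> ctr[0]=3
Ev 14: PC=0 idx=0 pred=T actual=T -> ctr[0]=3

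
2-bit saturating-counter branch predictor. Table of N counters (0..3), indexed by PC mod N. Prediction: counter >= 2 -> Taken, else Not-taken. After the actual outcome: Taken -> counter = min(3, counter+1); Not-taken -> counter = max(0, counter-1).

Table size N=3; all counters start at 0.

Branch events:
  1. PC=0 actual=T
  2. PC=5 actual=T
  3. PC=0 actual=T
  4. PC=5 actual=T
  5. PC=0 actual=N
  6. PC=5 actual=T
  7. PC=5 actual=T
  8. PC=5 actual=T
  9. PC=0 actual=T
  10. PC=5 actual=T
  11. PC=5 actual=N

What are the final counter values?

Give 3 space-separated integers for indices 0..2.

Answer: 2 0 2

Derivation:
Ev 1: PC=0 idx=0 pred=N actual=T -> ctr[0]=1
Ev 2: PC=5 idx=2 pred=N actual=T -> ctr[2]=1
Ev 3: PC=0 idx=0 pred=N actual=T -> ctr[0]=2
Ev 4: PC=5 idx=2 pred=N actual=T -> ctr[2]=2
Ev 5: PC=0 idx=0 pred=T actual=N -> ctr[0]=1
Ev 6: PC=5 idx=2 pred=T actual=T -> ctr[2]=3
Ev 7: PC=5 idx=2 pred=T actual=T -> ctr[2]=3
Ev 8: PC=5 idx=2 pred=T actual=T -> ctr[2]=3
Ev 9: PC=0 idx=0 pred=N actual=T -> ctr[0]=2
Ev 10: PC=5 idx=2 pred=T actual=T -> ctr[2]=3
Ev 11: PC=5 idx=2 pred=T actual=N -> ctr[2]=2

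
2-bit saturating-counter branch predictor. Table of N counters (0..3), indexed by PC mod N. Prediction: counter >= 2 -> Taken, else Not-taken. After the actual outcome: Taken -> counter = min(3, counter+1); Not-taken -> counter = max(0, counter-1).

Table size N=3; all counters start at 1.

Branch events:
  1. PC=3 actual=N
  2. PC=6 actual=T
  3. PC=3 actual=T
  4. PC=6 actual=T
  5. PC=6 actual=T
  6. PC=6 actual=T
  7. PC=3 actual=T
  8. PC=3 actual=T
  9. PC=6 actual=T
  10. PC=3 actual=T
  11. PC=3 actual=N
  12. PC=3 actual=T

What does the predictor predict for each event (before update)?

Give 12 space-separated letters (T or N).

Answer: N N N T T T T T T T T T

Derivation:
Ev 1: PC=3 idx=0 pred=N actual=N -> ctr[0]=0
Ev 2: PC=6 idx=0 pred=N actual=T -> ctr[0]=1
Ev 3: PC=3 idx=0 pred=N actual=T -> ctr[0]=2
Ev 4: PC=6 idx=0 pred=T actual=T -> ctr[0]=3
Ev 5: PC=6 idx=0 pred=T actual=T -> ctr[0]=3
Ev 6: PC=6 idx=0 pred=T actual=T -> ctr[0]=3
Ev 7: PC=3 idx=0 pred=T actual=T -> ctr[0]=3
Ev 8: PC=3 idx=0 pred=T actual=T -> ctr[0]=3
Ev 9: PC=6 idx=0 pred=T actual=T -> ctr[0]=3
Ev 10: PC=3 idx=0 pred=T actual=T -> ctr[0]=3
Ev 11: PC=3 idx=0 pred=T actual=N -> ctr[0]=2
Ev 12: PC=3 idx=0 pred=T actual=T -> ctr[0]=3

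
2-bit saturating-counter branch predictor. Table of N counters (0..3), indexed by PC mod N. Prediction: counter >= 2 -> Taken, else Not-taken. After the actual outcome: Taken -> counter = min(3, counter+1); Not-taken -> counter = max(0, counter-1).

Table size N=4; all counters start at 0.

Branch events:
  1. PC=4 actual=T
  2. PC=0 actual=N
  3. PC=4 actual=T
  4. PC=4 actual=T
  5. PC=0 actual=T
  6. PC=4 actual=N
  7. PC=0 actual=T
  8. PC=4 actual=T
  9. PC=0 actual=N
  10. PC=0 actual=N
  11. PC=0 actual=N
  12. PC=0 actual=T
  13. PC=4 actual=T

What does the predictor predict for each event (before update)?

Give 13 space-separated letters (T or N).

Ev 1: PC=4 idx=0 pred=N actual=T -> ctr[0]=1
Ev 2: PC=0 idx=0 pred=N actual=N -> ctr[0]=0
Ev 3: PC=4 idx=0 pred=N actual=T -> ctr[0]=1
Ev 4: PC=4 idx=0 pred=N actual=T -> ctr[0]=2
Ev 5: PC=0 idx=0 pred=T actual=T -> ctr[0]=3
Ev 6: PC=4 idx=0 pred=T actual=N -> ctr[0]=2
Ev 7: PC=0 idx=0 pred=T actual=T -> ctr[0]=3
Ev 8: PC=4 idx=0 pred=T actual=T -> ctr[0]=3
Ev 9: PC=0 idx=0 pred=T actual=N -> ctr[0]=2
Ev 10: PC=0 idx=0 pred=T actual=N -> ctr[0]=1
Ev 11: PC=0 idx=0 pred=N actual=N -> ctr[0]=0
Ev 12: PC=0 idx=0 pred=N actual=T -> ctr[0]=1
Ev 13: PC=4 idx=0 pred=N actual=T -> ctr[0]=2

Answer: N N N N T T T T T T N N N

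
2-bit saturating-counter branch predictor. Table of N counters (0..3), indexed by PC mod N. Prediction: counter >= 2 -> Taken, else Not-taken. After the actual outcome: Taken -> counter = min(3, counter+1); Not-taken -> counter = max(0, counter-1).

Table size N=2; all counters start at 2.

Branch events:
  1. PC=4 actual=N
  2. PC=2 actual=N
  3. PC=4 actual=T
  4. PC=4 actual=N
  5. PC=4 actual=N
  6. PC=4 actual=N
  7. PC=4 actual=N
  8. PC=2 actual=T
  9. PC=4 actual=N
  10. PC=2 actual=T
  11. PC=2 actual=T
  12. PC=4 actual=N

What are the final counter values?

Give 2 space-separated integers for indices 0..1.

Answer: 1 2

Derivation:
Ev 1: PC=4 idx=0 pred=T actual=N -> ctr[0]=1
Ev 2: PC=2 idx=0 pred=N actual=N -> ctr[0]=0
Ev 3: PC=4 idx=0 pred=N actual=T -> ctr[0]=1
Ev 4: PC=4 idx=0 pred=N actual=N -> ctr[0]=0
Ev 5: PC=4 idx=0 pred=N actual=N -> ctr[0]=0
Ev 6: PC=4 idx=0 pred=N actual=N -> ctr[0]=0
Ev 7: PC=4 idx=0 pred=N actual=N -> ctr[0]=0
Ev 8: PC=2 idx=0 pred=N actual=T -> ctr[0]=1
Ev 9: PC=4 idx=0 pred=N actual=N -> ctr[0]=0
Ev 10: PC=2 idx=0 pred=N actual=T -> ctr[0]=1
Ev 11: PC=2 idx=0 pred=N actual=T -> ctr[0]=2
Ev 12: PC=4 idx=0 pred=T actual=N -> ctr[0]=1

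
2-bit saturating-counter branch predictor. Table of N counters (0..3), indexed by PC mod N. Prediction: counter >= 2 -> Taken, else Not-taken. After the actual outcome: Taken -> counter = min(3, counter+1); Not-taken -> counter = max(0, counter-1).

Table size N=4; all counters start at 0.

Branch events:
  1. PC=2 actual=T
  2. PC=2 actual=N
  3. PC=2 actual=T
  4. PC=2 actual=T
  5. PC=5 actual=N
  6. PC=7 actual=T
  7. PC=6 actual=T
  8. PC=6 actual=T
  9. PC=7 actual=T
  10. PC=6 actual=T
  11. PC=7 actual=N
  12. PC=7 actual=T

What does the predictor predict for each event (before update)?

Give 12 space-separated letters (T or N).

Answer: N N N N N N T T N T T N

Derivation:
Ev 1: PC=2 idx=2 pred=N actual=T -> ctr[2]=1
Ev 2: PC=2 idx=2 pred=N actual=N -> ctr[2]=0
Ev 3: PC=2 idx=2 pred=N actual=T -> ctr[2]=1
Ev 4: PC=2 idx=2 pred=N actual=T -> ctr[2]=2
Ev 5: PC=5 idx=1 pred=N actual=N -> ctr[1]=0
Ev 6: PC=7 idx=3 pred=N actual=T -> ctr[3]=1
Ev 7: PC=6 idx=2 pred=T actual=T -> ctr[2]=3
Ev 8: PC=6 idx=2 pred=T actual=T -> ctr[2]=3
Ev 9: PC=7 idx=3 pred=N actual=T -> ctr[3]=2
Ev 10: PC=6 idx=2 pred=T actual=T -> ctr[2]=3
Ev 11: PC=7 idx=3 pred=T actual=N -> ctr[3]=1
Ev 12: PC=7 idx=3 pred=N actual=T -> ctr[3]=2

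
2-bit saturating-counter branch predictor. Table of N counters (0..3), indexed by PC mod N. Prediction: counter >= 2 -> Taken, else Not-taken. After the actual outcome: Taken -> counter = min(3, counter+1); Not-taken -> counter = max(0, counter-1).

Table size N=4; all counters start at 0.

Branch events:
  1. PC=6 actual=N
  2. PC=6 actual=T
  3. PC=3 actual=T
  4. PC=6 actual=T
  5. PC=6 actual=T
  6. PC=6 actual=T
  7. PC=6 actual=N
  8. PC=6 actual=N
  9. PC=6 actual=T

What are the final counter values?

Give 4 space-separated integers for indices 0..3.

Ev 1: PC=6 idx=2 pred=N actual=N -> ctr[2]=0
Ev 2: PC=6 idx=2 pred=N actual=T -> ctr[2]=1
Ev 3: PC=3 idx=3 pred=N actual=T -> ctr[3]=1
Ev 4: PC=6 idx=2 pred=N actual=T -> ctr[2]=2
Ev 5: PC=6 idx=2 pred=T actual=T -> ctr[2]=3
Ev 6: PC=6 idx=2 pred=T actual=T -> ctr[2]=3
Ev 7: PC=6 idx=2 pred=T actual=N -> ctr[2]=2
Ev 8: PC=6 idx=2 pred=T actual=N -> ctr[2]=1
Ev 9: PC=6 idx=2 pred=N actual=T -> ctr[2]=2

Answer: 0 0 2 1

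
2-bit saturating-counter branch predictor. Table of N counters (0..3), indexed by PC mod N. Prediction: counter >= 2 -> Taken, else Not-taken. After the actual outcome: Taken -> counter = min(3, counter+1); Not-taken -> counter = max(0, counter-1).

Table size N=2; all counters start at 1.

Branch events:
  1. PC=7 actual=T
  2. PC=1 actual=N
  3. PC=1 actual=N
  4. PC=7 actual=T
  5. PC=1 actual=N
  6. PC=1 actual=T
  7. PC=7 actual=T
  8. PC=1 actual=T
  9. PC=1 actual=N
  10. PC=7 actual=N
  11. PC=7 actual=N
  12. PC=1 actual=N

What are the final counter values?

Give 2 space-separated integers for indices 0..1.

Answer: 1 0

Derivation:
Ev 1: PC=7 idx=1 pred=N actual=T -> ctr[1]=2
Ev 2: PC=1 idx=1 pred=T actual=N -> ctr[1]=1
Ev 3: PC=1 idx=1 pred=N actual=N -> ctr[1]=0
Ev 4: PC=7 idx=1 pred=N actual=T -> ctr[1]=1
Ev 5: PC=1 idx=1 pred=N actual=N -> ctr[1]=0
Ev 6: PC=1 idx=1 pred=N actual=T -> ctr[1]=1
Ev 7: PC=7 idx=1 pred=N actual=T -> ctr[1]=2
Ev 8: PC=1 idx=1 pred=T actual=T -> ctr[1]=3
Ev 9: PC=1 idx=1 pred=T actual=N -> ctr[1]=2
Ev 10: PC=7 idx=1 pred=T actual=N -> ctr[1]=1
Ev 11: PC=7 idx=1 pred=N actual=N -> ctr[1]=0
Ev 12: PC=1 idx=1 pred=N actual=N -> ctr[1]=0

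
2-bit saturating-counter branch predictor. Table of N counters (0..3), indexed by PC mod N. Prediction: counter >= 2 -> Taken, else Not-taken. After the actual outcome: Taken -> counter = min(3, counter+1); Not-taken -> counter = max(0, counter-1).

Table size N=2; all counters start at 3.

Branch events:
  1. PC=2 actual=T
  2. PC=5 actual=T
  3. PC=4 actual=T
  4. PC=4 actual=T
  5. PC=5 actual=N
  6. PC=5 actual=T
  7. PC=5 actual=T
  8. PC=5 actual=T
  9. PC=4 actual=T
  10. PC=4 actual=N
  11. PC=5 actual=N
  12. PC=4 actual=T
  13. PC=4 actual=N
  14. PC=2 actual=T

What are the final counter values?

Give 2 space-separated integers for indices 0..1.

Ev 1: PC=2 idx=0 pred=T actual=T -> ctr[0]=3
Ev 2: PC=5 idx=1 pred=T actual=T -> ctr[1]=3
Ev 3: PC=4 idx=0 pred=T actual=T -> ctr[0]=3
Ev 4: PC=4 idx=0 pred=T actual=T -> ctr[0]=3
Ev 5: PC=5 idx=1 pred=T actual=N -> ctr[1]=2
Ev 6: PC=5 idx=1 pred=T actual=T -> ctr[1]=3
Ev 7: PC=5 idx=1 pred=T actual=T -> ctr[1]=3
Ev 8: PC=5 idx=1 pred=T actual=T -> ctr[1]=3
Ev 9: PC=4 idx=0 pred=T actual=T -> ctr[0]=3
Ev 10: PC=4 idx=0 pred=T actual=N -> ctr[0]=2
Ev 11: PC=5 idx=1 pred=T actual=N -> ctr[1]=2
Ev 12: PC=4 idx=0 pred=T actual=T -> ctr[0]=3
Ev 13: PC=4 idx=0 pred=T actual=N -> ctr[0]=2
Ev 14: PC=2 idx=0 pred=T actual=T -> ctr[0]=3

Answer: 3 2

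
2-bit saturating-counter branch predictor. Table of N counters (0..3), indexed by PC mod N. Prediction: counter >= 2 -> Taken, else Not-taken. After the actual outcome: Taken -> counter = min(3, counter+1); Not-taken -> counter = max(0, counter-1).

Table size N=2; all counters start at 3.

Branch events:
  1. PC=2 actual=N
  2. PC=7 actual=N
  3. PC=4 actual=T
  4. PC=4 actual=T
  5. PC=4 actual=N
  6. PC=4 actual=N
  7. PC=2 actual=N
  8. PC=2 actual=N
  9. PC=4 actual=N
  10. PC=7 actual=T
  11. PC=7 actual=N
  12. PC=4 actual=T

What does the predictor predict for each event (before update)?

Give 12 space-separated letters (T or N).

Answer: T T T T T T N N N T T N

Derivation:
Ev 1: PC=2 idx=0 pred=T actual=N -> ctr[0]=2
Ev 2: PC=7 idx=1 pred=T actual=N -> ctr[1]=2
Ev 3: PC=4 idx=0 pred=T actual=T -> ctr[0]=3
Ev 4: PC=4 idx=0 pred=T actual=T -> ctr[0]=3
Ev 5: PC=4 idx=0 pred=T actual=N -> ctr[0]=2
Ev 6: PC=4 idx=0 pred=T actual=N -> ctr[0]=1
Ev 7: PC=2 idx=0 pred=N actual=N -> ctr[0]=0
Ev 8: PC=2 idx=0 pred=N actual=N -> ctr[0]=0
Ev 9: PC=4 idx=0 pred=N actual=N -> ctr[0]=0
Ev 10: PC=7 idx=1 pred=T actual=T -> ctr[1]=3
Ev 11: PC=7 idx=1 pred=T actual=N -> ctr[1]=2
Ev 12: PC=4 idx=0 pred=N actual=T -> ctr[0]=1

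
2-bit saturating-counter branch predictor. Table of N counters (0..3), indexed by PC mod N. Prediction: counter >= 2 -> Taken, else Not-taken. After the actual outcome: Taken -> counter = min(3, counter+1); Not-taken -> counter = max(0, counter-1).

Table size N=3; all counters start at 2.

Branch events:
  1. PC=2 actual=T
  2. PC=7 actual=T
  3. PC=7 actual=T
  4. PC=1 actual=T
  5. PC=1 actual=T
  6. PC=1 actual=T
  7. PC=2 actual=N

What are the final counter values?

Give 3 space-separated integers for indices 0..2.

Ev 1: PC=2 idx=2 pred=T actual=T -> ctr[2]=3
Ev 2: PC=7 idx=1 pred=T actual=T -> ctr[1]=3
Ev 3: PC=7 idx=1 pred=T actual=T -> ctr[1]=3
Ev 4: PC=1 idx=1 pred=T actual=T -> ctr[1]=3
Ev 5: PC=1 idx=1 pred=T actual=T -> ctr[1]=3
Ev 6: PC=1 idx=1 pred=T actual=T -> ctr[1]=3
Ev 7: PC=2 idx=2 pred=T actual=N -> ctr[2]=2

Answer: 2 3 2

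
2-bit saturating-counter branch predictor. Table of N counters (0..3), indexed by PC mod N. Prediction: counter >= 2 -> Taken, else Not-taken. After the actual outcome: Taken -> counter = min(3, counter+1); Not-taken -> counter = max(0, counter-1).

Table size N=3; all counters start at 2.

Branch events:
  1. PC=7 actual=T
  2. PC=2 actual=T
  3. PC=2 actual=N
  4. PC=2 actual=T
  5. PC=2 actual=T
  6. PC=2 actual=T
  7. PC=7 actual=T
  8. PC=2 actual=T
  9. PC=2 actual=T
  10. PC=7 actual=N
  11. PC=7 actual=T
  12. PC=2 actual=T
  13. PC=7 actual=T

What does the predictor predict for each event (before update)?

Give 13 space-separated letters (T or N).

Ev 1: PC=7 idx=1 pred=T actual=T -> ctr[1]=3
Ev 2: PC=2 idx=2 pred=T actual=T -> ctr[2]=3
Ev 3: PC=2 idx=2 pred=T actual=N -> ctr[2]=2
Ev 4: PC=2 idx=2 pred=T actual=T -> ctr[2]=3
Ev 5: PC=2 idx=2 pred=T actual=T -> ctr[2]=3
Ev 6: PC=2 idx=2 pred=T actual=T -> ctr[2]=3
Ev 7: PC=7 idx=1 pred=T actual=T -> ctr[1]=3
Ev 8: PC=2 idx=2 pred=T actual=T -> ctr[2]=3
Ev 9: PC=2 idx=2 pred=T actual=T -> ctr[2]=3
Ev 10: PC=7 idx=1 pred=T actual=N -> ctr[1]=2
Ev 11: PC=7 idx=1 pred=T actual=T -> ctr[1]=3
Ev 12: PC=2 idx=2 pred=T actual=T -> ctr[2]=3
Ev 13: PC=7 idx=1 pred=T actual=T -> ctr[1]=3

Answer: T T T T T T T T T T T T T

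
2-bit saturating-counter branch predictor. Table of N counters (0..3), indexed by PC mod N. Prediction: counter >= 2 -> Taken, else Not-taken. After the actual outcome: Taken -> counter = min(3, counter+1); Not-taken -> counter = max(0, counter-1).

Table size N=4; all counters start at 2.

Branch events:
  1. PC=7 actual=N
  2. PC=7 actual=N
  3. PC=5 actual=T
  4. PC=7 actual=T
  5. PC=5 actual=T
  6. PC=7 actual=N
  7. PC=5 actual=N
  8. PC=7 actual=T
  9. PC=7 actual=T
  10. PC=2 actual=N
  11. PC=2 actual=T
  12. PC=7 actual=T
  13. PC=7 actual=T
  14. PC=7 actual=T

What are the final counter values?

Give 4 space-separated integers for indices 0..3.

Answer: 2 2 2 3

Derivation:
Ev 1: PC=7 idx=3 pred=T actual=N -> ctr[3]=1
Ev 2: PC=7 idx=3 pred=N actual=N -> ctr[3]=0
Ev 3: PC=5 idx=1 pred=T actual=T -> ctr[1]=3
Ev 4: PC=7 idx=3 pred=N actual=T -> ctr[3]=1
Ev 5: PC=5 idx=1 pred=T actual=T -> ctr[1]=3
Ev 6: PC=7 idx=3 pred=N actual=N -> ctr[3]=0
Ev 7: PC=5 idx=1 pred=T actual=N -> ctr[1]=2
Ev 8: PC=7 idx=3 pred=N actual=T -> ctr[3]=1
Ev 9: PC=7 idx=3 pred=N actual=T -> ctr[3]=2
Ev 10: PC=2 idx=2 pred=T actual=N -> ctr[2]=1
Ev 11: PC=2 idx=2 pred=N actual=T -> ctr[2]=2
Ev 12: PC=7 idx=3 pred=T actual=T -> ctr[3]=3
Ev 13: PC=7 idx=3 pred=T actual=T -> ctr[3]=3
Ev 14: PC=7 idx=3 pred=T actual=T -> ctr[3]=3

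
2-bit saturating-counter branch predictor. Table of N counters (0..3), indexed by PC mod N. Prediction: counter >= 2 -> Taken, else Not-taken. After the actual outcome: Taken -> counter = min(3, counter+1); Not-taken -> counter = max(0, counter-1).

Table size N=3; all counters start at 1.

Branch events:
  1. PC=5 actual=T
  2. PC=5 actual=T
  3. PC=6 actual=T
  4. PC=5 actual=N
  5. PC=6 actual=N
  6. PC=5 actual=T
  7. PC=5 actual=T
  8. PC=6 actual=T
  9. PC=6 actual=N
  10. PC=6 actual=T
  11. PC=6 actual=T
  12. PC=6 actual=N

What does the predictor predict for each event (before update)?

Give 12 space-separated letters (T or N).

Answer: N T N T T T T N T N T T

Derivation:
Ev 1: PC=5 idx=2 pred=N actual=T -> ctr[2]=2
Ev 2: PC=5 idx=2 pred=T actual=T -> ctr[2]=3
Ev 3: PC=6 idx=0 pred=N actual=T -> ctr[0]=2
Ev 4: PC=5 idx=2 pred=T actual=N -> ctr[2]=2
Ev 5: PC=6 idx=0 pred=T actual=N -> ctr[0]=1
Ev 6: PC=5 idx=2 pred=T actual=T -> ctr[2]=3
Ev 7: PC=5 idx=2 pred=T actual=T -> ctr[2]=3
Ev 8: PC=6 idx=0 pred=N actual=T -> ctr[0]=2
Ev 9: PC=6 idx=0 pred=T actual=N -> ctr[0]=1
Ev 10: PC=6 idx=0 pred=N actual=T -> ctr[0]=2
Ev 11: PC=6 idx=0 pred=T actual=T -> ctr[0]=3
Ev 12: PC=6 idx=0 pred=T actual=N -> ctr[0]=2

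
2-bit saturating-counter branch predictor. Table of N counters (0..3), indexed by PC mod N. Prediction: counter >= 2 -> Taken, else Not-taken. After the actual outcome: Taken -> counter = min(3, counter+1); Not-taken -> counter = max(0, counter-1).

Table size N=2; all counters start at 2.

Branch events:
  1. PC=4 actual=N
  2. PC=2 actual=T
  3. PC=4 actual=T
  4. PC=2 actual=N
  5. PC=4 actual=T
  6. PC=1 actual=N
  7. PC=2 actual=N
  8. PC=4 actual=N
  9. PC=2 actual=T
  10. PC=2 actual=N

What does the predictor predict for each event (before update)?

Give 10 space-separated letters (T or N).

Answer: T N T T T T T T N T

Derivation:
Ev 1: PC=4 idx=0 pred=T actual=N -> ctr[0]=1
Ev 2: PC=2 idx=0 pred=N actual=T -> ctr[0]=2
Ev 3: PC=4 idx=0 pred=T actual=T -> ctr[0]=3
Ev 4: PC=2 idx=0 pred=T actual=N -> ctr[0]=2
Ev 5: PC=4 idx=0 pred=T actual=T -> ctr[0]=3
Ev 6: PC=1 idx=1 pred=T actual=N -> ctr[1]=1
Ev 7: PC=2 idx=0 pred=T actual=N -> ctr[0]=2
Ev 8: PC=4 idx=0 pred=T actual=N -> ctr[0]=1
Ev 9: PC=2 idx=0 pred=N actual=T -> ctr[0]=2
Ev 10: PC=2 idx=0 pred=T actual=N -> ctr[0]=1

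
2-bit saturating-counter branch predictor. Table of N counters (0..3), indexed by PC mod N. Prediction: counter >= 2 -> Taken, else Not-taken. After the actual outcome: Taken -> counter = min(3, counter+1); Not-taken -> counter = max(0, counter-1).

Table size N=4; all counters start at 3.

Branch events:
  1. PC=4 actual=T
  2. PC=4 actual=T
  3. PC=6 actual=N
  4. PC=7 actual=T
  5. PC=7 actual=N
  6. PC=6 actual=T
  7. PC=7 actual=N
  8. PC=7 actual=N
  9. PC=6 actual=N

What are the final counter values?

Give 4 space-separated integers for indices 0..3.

Ev 1: PC=4 idx=0 pred=T actual=T -> ctr[0]=3
Ev 2: PC=4 idx=0 pred=T actual=T -> ctr[0]=3
Ev 3: PC=6 idx=2 pred=T actual=N -> ctr[2]=2
Ev 4: PC=7 idx=3 pred=T actual=T -> ctr[3]=3
Ev 5: PC=7 idx=3 pred=T actual=N -> ctr[3]=2
Ev 6: PC=6 idx=2 pred=T actual=T -> ctr[2]=3
Ev 7: PC=7 idx=3 pred=T actual=N -> ctr[3]=1
Ev 8: PC=7 idx=3 pred=N actual=N -> ctr[3]=0
Ev 9: PC=6 idx=2 pred=T actual=N -> ctr[2]=2

Answer: 3 3 2 0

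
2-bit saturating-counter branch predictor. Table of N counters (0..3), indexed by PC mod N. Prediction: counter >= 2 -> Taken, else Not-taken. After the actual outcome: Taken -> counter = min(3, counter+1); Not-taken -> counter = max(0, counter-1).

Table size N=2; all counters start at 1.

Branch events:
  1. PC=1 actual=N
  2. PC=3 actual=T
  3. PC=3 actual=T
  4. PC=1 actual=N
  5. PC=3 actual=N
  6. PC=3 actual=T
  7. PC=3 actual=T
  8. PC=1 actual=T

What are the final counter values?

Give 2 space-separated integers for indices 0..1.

Ev 1: PC=1 idx=1 pred=N actual=N -> ctr[1]=0
Ev 2: PC=3 idx=1 pred=N actual=T -> ctr[1]=1
Ev 3: PC=3 idx=1 pred=N actual=T -> ctr[1]=2
Ev 4: PC=1 idx=1 pred=T actual=N -> ctr[1]=1
Ev 5: PC=3 idx=1 pred=N actual=N -> ctr[1]=0
Ev 6: PC=3 idx=1 pred=N actual=T -> ctr[1]=1
Ev 7: PC=3 idx=1 pred=N actual=T -> ctr[1]=2
Ev 8: PC=1 idx=1 pred=T actual=T -> ctr[1]=3

Answer: 1 3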